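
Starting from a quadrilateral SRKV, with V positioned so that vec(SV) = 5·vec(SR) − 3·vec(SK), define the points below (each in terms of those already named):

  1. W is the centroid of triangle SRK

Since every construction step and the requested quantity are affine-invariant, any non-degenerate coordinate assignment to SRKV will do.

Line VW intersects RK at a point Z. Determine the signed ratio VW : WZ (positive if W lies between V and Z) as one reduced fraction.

Choose coordinates S = (0, 0), R = (1, 0), K = (0, 1), V = (5, -3).
1. W is the centroid of triangle SRK ⇒ W = (1/3, 1/3)
line VW meets RK at Z = (3/2, -1/2)
W = V + t·(Z−V) with t = 4/3, so VW:WZ = 4/3:-1/3

VW:WZ = -4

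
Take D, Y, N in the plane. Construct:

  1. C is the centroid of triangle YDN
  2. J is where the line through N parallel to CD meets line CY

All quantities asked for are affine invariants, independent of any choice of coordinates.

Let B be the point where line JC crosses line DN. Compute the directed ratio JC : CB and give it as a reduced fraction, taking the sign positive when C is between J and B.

Work in coordinates with D = (0, 0), Y = (1, 0), N = (0, 1).
1. C is the centroid of triangle YDN ⇒ C = (1/3, 1/3)
2. J is where the line through N parallel to CD meets line CY ⇒ J = (-1/3, 2/3)
line JC meets DN at B = (0, 1/2)
C = J + t·(B−J) with t = 2, so JC:CB = 2:-1

JC:CB = -2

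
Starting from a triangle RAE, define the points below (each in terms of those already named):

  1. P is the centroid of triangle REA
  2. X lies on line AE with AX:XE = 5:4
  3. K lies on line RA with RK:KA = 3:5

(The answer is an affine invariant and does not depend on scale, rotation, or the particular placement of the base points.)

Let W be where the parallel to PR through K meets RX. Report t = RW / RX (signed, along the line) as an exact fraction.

Work in coordinates with R = (0, 0), A = (1, 0), E = (0, 1).
1. P is the centroid of triangle REA ⇒ P = (1/3, 1/3)
2. X lies on line AE with AX:XE = 5:4 ⇒ X = (4/9, 5/9)
3. K lies on line RA with RK:KA = 3:5 ⇒ K = (3/8, 0)
through K parallel to PR: direction (-1/3, -1/3); meets RX at W = (-3/2, -15/8)
W = R + t·(X−R) with t = -27/8

t = -27/8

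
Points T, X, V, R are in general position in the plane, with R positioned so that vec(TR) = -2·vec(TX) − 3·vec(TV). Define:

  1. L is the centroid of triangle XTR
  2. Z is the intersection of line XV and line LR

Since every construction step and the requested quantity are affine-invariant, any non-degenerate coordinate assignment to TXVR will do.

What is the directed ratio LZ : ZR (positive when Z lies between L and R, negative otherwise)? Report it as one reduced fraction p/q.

LZ:ZR = -7/18

Work in coordinates with T = (0, 0), X = (1, 0), V = (0, 1), R = (-2, -3).
1. L is the centroid of triangle XTR ⇒ L = (-1/3, -1)
2. Z is the intersection of line XV and line LR ⇒ Z = (8/11, 3/11)
Z = L + t·(R−L) with t = -7/11, so LZ:ZR = t:(1−t) = -7/11:18/11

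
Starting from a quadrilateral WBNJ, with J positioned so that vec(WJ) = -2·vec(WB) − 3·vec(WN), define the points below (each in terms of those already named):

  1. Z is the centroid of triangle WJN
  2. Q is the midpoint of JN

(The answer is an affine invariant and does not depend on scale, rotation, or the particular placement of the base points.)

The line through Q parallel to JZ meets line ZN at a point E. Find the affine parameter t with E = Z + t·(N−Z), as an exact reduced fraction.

Set W = (0, 0), B = (1, 0), N = (0, 1), J = (-2, -3); any affine frame gives the same invariant.
1. Z is the centroid of triangle WJN ⇒ Z = (-2/3, -2/3)
2. Q is the midpoint of JN ⇒ Q = (-1, -1)
through Q parallel to JZ: direction (4/3, 7/3); meets ZN at E = (-1/3, 1/6)
E = Z + t·(N−Z) with t = 1/2

t = 1/2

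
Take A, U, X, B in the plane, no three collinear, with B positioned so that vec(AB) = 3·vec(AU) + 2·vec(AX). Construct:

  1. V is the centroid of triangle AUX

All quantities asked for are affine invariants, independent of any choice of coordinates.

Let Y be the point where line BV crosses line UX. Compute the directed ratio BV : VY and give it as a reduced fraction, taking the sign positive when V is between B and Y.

BV:VY = -13

Assign A = (0, 0), U = (1, 0), X = (0, 1), B = (3, 2) — the answer is frame-independent, so this choice is without loss of generality.
1. V is the centroid of triangle AUX ⇒ V = (1/3, 1/3)
line BV meets UX at Y = (7/13, 6/13)
V = B + t·(Y−B) with t = 13/12, so BV:VY = 13/12:-1/12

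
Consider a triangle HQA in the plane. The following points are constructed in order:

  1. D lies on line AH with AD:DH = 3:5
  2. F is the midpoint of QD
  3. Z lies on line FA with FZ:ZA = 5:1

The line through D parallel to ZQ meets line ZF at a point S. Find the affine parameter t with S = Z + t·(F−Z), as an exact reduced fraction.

t = 2

Assign H = (0, 0), Q = (1, 0), A = (0, 1) — the answer is frame-independent, so this choice is without loss of generality.
1. D lies on line AH with AD:DH = 3:5 ⇒ D = (0, 5/8)
2. F is the midpoint of QD ⇒ F = (1/2, 5/16)
3. Z lies on line FA with FZ:ZA = 5:1 ⇒ Z = (1/12, 85/96)
through D parallel to ZQ: direction (11/12, -85/96); meets ZF at S = (11/12, -25/96)
S = Z + t·(F−Z) with t = 2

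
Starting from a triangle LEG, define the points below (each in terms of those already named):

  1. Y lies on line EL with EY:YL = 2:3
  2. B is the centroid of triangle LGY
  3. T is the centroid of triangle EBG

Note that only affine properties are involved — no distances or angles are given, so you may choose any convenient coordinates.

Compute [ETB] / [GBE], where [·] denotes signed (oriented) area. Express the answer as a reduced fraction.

Work in coordinates with L = (0, 0), E = (1, 0), G = (0, 1).
1. Y lies on line EL with EY:YL = 2:3 ⇒ Y = (3/5, 0)
2. B is the centroid of triangle LGY ⇒ B = (1/5, 1/3)
3. T is the centroid of triangle EBG ⇒ T = (2/5, 4/9)
2·[ETB] = 7/45, 2·[GBE] = 7/15
[ETB]:[GBE] = 7/45:7/15 = 1/3

[ETB]:[GBE] = 1/3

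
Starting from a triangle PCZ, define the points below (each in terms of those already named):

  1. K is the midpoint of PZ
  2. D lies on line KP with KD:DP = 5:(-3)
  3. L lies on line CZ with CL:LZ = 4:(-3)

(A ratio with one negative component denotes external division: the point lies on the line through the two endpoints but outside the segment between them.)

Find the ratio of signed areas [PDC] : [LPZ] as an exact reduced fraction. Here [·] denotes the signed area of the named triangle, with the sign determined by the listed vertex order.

Assign P = (0, 0), C = (1, 0), Z = (0, 1) — the answer is frame-independent, so this choice is without loss of generality.
1. K is the midpoint of PZ ⇒ K = (0, 1/2)
2. D lies on line KP with KD:DP = 5:(-3) ⇒ D = (0, -3/4)
3. L lies on line CZ with CL:LZ = 4:(-3) ⇒ L = (-3, 4)
2·[PDC] = 3/4, 2·[LPZ] = 3
[PDC]:[LPZ] = 3/4:3 = 1/4

[PDC]:[LPZ] = 1/4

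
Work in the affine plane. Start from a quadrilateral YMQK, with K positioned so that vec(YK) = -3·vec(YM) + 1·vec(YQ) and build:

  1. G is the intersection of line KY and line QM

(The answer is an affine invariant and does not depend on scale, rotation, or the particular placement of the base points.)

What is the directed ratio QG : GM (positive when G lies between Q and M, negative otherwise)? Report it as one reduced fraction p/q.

Work in coordinates with Y = (0, 0), M = (1, 0), Q = (0, 1), K = (-3, 1).
1. G is the intersection of line KY and line QM ⇒ G = (3/2, -1/2)
G = Q + t·(M−Q) with t = 3/2, so QG:GM = t:(1−t) = 3/2:-1/2

QG:GM = -3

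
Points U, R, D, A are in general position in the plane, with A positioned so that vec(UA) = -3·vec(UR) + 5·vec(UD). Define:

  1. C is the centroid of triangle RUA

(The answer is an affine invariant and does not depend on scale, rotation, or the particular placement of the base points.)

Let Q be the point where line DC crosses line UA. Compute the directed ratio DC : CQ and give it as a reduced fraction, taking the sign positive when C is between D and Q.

DC:CQ = 4/5

Work in coordinates with U = (0, 0), R = (1, 0), D = (0, 1), A = (-3, 5).
1. C is the centroid of triangle RUA ⇒ C = (-2/3, 5/3)
line DC meets UA at Q = (-3/2, 5/2)
C = D + t·(Q−D) with t = 4/9, so DC:CQ = 4/9:5/9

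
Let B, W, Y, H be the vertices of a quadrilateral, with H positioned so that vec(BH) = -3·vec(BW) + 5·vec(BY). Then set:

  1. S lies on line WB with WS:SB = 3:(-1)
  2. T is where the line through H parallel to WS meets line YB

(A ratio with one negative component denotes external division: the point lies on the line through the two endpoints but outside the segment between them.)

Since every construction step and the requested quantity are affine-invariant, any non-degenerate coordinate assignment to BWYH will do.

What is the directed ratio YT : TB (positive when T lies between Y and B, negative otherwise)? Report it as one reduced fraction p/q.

YT:TB = -4/5

Work in coordinates with B = (0, 0), W = (1, 0), Y = (0, 1), H = (-3, 5).
1. S lies on line WB with WS:SB = 3:(-1) ⇒ S = (-1/2, 0)
2. T is where the line through H parallel to WS meets line YB ⇒ T = (0, 5)
T = Y + t·(B−Y) with t = -4, so YT:TB = t:(1−t) = -4:5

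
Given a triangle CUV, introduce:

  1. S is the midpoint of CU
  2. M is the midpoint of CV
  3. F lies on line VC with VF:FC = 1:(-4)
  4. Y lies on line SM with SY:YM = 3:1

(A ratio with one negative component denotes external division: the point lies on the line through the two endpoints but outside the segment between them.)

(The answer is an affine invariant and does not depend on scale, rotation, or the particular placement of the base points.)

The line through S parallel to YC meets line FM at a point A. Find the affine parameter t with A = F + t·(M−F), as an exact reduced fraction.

t = 17/5

Set C = (0, 0), U = (1, 0), V = (0, 1); any affine frame gives the same invariant.
1. S is the midpoint of CU ⇒ S = (1/2, 0)
2. M is the midpoint of CV ⇒ M = (0, 1/2)
3. F lies on line VC with VF:FC = 1:(-4) ⇒ F = (0, 4/3)
4. Y lies on line SM with SY:YM = 3:1 ⇒ Y = (1/8, 3/8)
through S parallel to YC: direction (-1/8, -3/8); meets FM at A = (0, -3/2)
A = F + t·(M−F) with t = 17/5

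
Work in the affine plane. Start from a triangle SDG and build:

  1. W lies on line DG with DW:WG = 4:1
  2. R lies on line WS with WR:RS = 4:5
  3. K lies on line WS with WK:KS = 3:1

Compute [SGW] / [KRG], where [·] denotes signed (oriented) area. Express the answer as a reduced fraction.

[SGW]:[KRG] = -36/11

Set S = (0, 0), D = (1, 0), G = (0, 1); any affine frame gives the same invariant.
1. W lies on line DG with DW:WG = 4:1 ⇒ W = (1/5, 4/5)
2. R lies on line WS with WR:RS = 4:5 ⇒ R = (1/9, 4/9)
3. K lies on line WS with WK:KS = 3:1 ⇒ K = (1/20, 1/5)
2·[SGW] = -1/5, 2·[KRG] = 11/180
[SGW]:[KRG] = -1/5:11/180 = -36/11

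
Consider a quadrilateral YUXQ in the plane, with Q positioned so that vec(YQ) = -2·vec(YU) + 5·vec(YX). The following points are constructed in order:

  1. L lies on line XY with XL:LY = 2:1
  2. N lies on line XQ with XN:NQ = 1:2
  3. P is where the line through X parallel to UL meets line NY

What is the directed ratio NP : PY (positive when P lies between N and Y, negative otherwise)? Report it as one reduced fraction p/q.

NP:PY = 10/9

Work in coordinates with Y = (0, 0), U = (1, 0), X = (0, 1), Q = (-2, 5).
1. L lies on line XY with XL:LY = 2:1 ⇒ L = (0, 1/3)
2. N lies on line XQ with XN:NQ = 1:2 ⇒ N = (-2/3, 7/3)
3. P is where the line through X parallel to UL meets line NY ⇒ P = (-6/19, 21/19)
P = N + t·(Y−N) with t = 10/19, so NP:PY = t:(1−t) = 10/19:9/19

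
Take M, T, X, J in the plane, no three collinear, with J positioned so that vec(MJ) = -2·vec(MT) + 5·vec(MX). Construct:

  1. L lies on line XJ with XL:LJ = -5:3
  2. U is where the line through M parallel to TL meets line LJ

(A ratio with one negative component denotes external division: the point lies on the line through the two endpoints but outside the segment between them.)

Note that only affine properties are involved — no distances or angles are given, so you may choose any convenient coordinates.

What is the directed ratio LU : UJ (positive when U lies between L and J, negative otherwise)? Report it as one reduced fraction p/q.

Work in coordinates with M = (0, 0), T = (1, 0), X = (0, 1), J = (-2, 5).
1. L lies on line XJ with XL:LJ = -5:3 ⇒ L = (-5, 11)
2. U is where the line through M parallel to TL meets line LJ ⇒ U = (6, -11)
U = L + t·(J−L) with t = 11/3, so LU:UJ = t:(1−t) = 11/3:-8/3

LU:UJ = -11/8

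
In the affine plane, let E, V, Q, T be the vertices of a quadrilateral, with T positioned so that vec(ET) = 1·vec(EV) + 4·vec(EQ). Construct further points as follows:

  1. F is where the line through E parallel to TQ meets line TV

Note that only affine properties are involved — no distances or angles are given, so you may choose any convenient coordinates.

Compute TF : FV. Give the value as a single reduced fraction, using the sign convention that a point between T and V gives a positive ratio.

Work in coordinates with E = (0, 0), V = (1, 0), Q = (0, 1), T = (1, 4).
1. F is where the line through E parallel to TQ meets line TV ⇒ F = (1, 3)
F = T + t·(V−T) with t = 1/4, so TF:FV = t:(1−t) = 1/4:3/4

TF:FV = 1/3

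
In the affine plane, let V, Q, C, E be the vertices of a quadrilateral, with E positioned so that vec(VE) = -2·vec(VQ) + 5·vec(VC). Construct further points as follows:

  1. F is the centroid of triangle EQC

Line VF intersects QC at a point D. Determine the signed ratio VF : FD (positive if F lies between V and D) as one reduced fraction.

Assign V = (0, 0), Q = (1, 0), C = (0, 1), E = (-2, 5) — the answer is frame-independent, so this choice is without loss of generality.
1. F is the centroid of triangle EQC ⇒ F = (-1/3, 2)
line VF meets QC at D = (-1/5, 6/5)
F = V + t·(D−V) with t = 5/3, so VF:FD = 5/3:-2/3

VF:FD = -5/2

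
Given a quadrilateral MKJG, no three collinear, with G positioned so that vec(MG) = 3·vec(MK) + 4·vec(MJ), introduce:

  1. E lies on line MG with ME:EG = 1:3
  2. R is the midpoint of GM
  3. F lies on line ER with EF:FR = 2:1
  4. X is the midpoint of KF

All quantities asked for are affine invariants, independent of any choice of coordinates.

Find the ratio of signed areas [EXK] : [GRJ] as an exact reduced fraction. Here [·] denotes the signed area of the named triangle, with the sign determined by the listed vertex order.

[EXK]:[GRJ] = 2/9

Set M = (0, 0), K = (1, 0), J = (0, 1), G = (3, 4); any affine frame gives the same invariant.
1. E lies on line MG with ME:EG = 1:3 ⇒ E = (3/4, 1)
2. R is the midpoint of GM ⇒ R = (3/2, 2)
3. F lies on line ER with EF:FR = 2:1 ⇒ F = (5/4, 5/3)
4. X is the midpoint of KF ⇒ X = (9/8, 5/6)
2·[EXK] = -1/3, 2·[GRJ] = -3/2
[EXK]:[GRJ] = -1/3:-3/2 = 2/9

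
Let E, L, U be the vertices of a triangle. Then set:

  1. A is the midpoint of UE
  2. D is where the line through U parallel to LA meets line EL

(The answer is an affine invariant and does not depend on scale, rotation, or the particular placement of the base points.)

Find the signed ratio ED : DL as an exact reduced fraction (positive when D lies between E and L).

ED:DL = -2

Assign E = (0, 0), L = (1, 0), U = (0, 1) — the answer is frame-independent, so this choice is without loss of generality.
1. A is the midpoint of UE ⇒ A = (0, 1/2)
2. D is where the line through U parallel to LA meets line EL ⇒ D = (2, 0)
D = E + t·(L−E) with t = 2, so ED:DL = t:(1−t) = 2:-1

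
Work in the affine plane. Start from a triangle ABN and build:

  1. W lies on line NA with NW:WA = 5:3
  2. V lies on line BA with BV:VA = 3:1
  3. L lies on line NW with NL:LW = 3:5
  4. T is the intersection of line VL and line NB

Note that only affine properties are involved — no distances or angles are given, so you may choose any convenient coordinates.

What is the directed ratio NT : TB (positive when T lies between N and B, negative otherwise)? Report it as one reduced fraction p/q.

Choose coordinates A = (0, 0), B = (1, 0), N = (0, 1).
1. W lies on line NA with NW:WA = 5:3 ⇒ W = (0, 3/8)
2. V lies on line BA with BV:VA = 3:1 ⇒ V = (1/4, 0)
3. L lies on line NW with NL:LW = 3:5 ⇒ L = (0, 49/64)
4. T is the intersection of line VL and line NB ⇒ T = (-5/44, 49/44)
T = N + t·(B−N) with t = -5/44, so NT:TB = t:(1−t) = -5/44:49/44

NT:TB = -5/49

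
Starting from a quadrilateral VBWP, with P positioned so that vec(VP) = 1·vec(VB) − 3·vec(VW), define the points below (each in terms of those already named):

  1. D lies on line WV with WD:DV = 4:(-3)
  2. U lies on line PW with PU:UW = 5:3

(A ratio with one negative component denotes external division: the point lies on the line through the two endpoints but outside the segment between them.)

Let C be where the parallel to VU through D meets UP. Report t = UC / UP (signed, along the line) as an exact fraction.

t = 9/5

Assign V = (0, 0), B = (1, 0), W = (0, 1), P = (1, -3) — the answer is frame-independent, so this choice is without loss of generality.
1. D lies on line WV with WD:DV = 4:(-3) ⇒ D = (0, -3)
2. U lies on line PW with PU:UW = 5:3 ⇒ U = (3/8, -1/2)
through D parallel to VU: direction (3/8, -1/2); meets UP at C = (3/2, -5)
C = U + t·(P−U) with t = 9/5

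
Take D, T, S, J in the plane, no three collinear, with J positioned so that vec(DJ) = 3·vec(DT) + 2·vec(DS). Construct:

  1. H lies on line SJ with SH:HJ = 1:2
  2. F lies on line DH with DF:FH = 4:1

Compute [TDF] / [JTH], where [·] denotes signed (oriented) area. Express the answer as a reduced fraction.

[TDF]:[JTH] = 2/5

Choose coordinates D = (0, 0), T = (1, 0), S = (0, 1), J = (3, 2).
1. H lies on line SJ with SH:HJ = 1:2 ⇒ H = (1, 4/3)
2. F lies on line DH with DF:FH = 4:1 ⇒ F = (4/5, 16/15)
2·[TDF] = -16/15, 2·[JTH] = -8/3
[TDF]:[JTH] = -16/15:-8/3 = 2/5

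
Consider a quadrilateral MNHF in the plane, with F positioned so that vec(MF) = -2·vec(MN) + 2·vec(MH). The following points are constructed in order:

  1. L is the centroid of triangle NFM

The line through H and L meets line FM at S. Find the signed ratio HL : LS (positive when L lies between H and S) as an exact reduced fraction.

Set M = (0, 0), N = (1, 0), H = (0, 1), F = (-2, 2); any affine frame gives the same invariant.
1. L is the centroid of triangle NFM ⇒ L = (-1/3, 2/3)
line HL meets FM at S = (-1/2, 1/2)
L = H + t·(S−H) with t = 2/3, so HL:LS = 2/3:1/3

HL:LS = 2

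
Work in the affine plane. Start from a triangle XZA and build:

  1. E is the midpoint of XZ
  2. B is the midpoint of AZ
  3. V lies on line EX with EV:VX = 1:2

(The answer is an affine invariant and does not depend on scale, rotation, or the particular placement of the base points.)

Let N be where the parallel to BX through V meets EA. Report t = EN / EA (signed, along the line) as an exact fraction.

Set X = (0, 0), Z = (1, 0), A = (0, 1); any affine frame gives the same invariant.
1. E is the midpoint of XZ ⇒ E = (1/2, 0)
2. B is the midpoint of AZ ⇒ B = (1/2, 1/2)
3. V lies on line EX with EV:VX = 1:2 ⇒ V = (1/3, 0)
through V parallel to BX: direction (-1/2, -1/2); meets EA at N = (4/9, 1/9)
N = E + t·(A−E) with t = 1/9

t = 1/9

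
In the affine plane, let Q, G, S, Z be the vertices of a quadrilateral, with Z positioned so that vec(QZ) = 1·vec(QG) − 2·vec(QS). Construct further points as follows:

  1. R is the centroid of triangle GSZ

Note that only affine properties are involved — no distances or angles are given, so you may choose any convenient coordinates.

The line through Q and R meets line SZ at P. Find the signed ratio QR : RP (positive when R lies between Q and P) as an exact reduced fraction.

Set Q = (0, 0), G = (1, 0), S = (0, 1), Z = (1, -2); any affine frame gives the same invariant.
1. R is the centroid of triangle GSZ ⇒ R = (2/3, -1/3)
line QR meets SZ at P = (2/5, -1/5)
R = Q + t·(P−Q) with t = 5/3, so QR:RP = 5/3:-2/3

QR:RP = -5/2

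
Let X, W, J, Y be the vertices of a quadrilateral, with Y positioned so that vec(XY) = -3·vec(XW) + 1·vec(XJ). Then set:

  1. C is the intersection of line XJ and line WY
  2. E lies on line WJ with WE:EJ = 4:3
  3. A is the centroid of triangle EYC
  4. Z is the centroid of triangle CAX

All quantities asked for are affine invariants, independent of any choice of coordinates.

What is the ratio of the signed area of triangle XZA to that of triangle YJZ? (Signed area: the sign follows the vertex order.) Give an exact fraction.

[XZA]:[YJZ] = -1/30

Assign X = (0, 0), W = (1, 0), J = (0, 1), Y = (-3, 1) — the answer is frame-independent, so this choice is without loss of generality.
1. C is the intersection of line XJ and line WY ⇒ C = (0, 1/4)
2. E lies on line WJ with WE:EJ = 4:3 ⇒ E = (3/7, 4/7)
3. A is the centroid of triangle EYC ⇒ A = (-6/7, 17/28)
4. Z is the centroid of triangle CAX ⇒ Z = (-2/7, 2/7)
2·[XZA] = 1/14, 2·[YJZ] = -15/7
[XZA]:[YJZ] = 1/14:-15/7 = -1/30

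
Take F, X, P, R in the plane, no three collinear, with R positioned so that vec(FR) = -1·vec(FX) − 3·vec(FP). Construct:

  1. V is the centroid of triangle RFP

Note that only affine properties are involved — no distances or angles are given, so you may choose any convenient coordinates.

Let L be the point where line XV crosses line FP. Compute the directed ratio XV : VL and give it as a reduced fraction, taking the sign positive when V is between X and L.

XV:VL = -4

Choose coordinates F = (0, 0), X = (1, 0), P = (0, 1), R = (-1, -3).
1. V is the centroid of triangle RFP ⇒ V = (-1/3, -2/3)
line XV meets FP at L = (0, -1/2)
V = X + t·(L−X) with t = 4/3, so XV:VL = 4/3:-1/3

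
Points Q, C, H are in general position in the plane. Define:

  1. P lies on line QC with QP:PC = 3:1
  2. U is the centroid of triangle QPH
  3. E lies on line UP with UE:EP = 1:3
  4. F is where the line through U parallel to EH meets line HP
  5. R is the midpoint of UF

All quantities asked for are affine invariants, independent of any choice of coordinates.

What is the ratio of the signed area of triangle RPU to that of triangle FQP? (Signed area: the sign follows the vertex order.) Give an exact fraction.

Assign Q = (0, 0), C = (1, 0), H = (0, 1) — the answer is frame-independent, so this choice is without loss of generality.
1. P lies on line QC with QP:PC = 3:1 ⇒ P = (3/4, 0)
2. U is the centroid of triangle QPH ⇒ U = (1/4, 1/3)
3. E lies on line UP with UE:EP = 1:3 ⇒ E = (3/8, 1/4)
4. F is where the line through U parallel to EH meets line HP ⇒ F = (-1/4, 4/3)
5. R is the midpoint of UF ⇒ R = (0, 5/6)
2·[RPU] = -1/6, 2·[FQP] = 1
[RPU]:[FQP] = -1/6:1 = -1/6

[RPU]:[FQP] = -1/6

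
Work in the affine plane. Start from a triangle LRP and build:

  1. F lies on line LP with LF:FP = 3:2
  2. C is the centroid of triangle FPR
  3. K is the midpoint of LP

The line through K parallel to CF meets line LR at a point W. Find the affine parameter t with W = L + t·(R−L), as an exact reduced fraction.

Assign L = (0, 0), R = (1, 0), P = (0, 1) — the answer is frame-independent, so this choice is without loss of generality.
1. F lies on line LP with LF:FP = 3:2 ⇒ F = (0, 3/5)
2. C is the centroid of triangle FPR ⇒ C = (1/3, 8/15)
3. K is the midpoint of LP ⇒ K = (0, 1/2)
through K parallel to CF: direction (-1/3, 1/15); meets LR at W = (5/2, 0)
W = L + t·(R−L) with t = 5/2

t = 5/2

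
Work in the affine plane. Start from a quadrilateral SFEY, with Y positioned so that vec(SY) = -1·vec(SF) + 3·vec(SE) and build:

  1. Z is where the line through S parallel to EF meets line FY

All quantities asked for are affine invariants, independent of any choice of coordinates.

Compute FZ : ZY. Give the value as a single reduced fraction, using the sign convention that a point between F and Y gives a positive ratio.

FZ:ZY = -1/2

Assign S = (0, 0), F = (1, 0), E = (0, 1), Y = (-1, 3) — the answer is frame-independent, so this choice is without loss of generality.
1. Z is where the line through S parallel to EF meets line FY ⇒ Z = (3, -3)
Z = F + t·(Y−F) with t = -1, so FZ:ZY = t:(1−t) = -1:2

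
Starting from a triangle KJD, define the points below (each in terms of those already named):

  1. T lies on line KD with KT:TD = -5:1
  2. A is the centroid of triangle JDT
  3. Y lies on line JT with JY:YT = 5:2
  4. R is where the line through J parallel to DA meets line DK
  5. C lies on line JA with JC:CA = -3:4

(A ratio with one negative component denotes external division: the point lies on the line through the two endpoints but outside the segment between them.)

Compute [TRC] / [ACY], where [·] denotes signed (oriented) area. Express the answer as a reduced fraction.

[TRC]:[ACY] = 63/10

Work in coordinates with K = (0, 0), J = (1, 0), D = (0, 1).
1. T lies on line KD with KT:TD = -5:1 ⇒ T = (0, 5/4)
2. A is the centroid of triangle JDT ⇒ A = (1/3, 3/4)
3. Y lies on line JT with JY:YT = 5:2 ⇒ Y = (2/7, 25/28)
4. R is where the line through J parallel to DA meets line DK ⇒ R = (0, 3/4)
5. C lies on line JA with JC:CA = -3:4 ⇒ C = (3, -9/4)
2·[TRC] = 3/2, 2·[ACY] = 5/21
[TRC]:[ACY] = 3/2:5/21 = 63/10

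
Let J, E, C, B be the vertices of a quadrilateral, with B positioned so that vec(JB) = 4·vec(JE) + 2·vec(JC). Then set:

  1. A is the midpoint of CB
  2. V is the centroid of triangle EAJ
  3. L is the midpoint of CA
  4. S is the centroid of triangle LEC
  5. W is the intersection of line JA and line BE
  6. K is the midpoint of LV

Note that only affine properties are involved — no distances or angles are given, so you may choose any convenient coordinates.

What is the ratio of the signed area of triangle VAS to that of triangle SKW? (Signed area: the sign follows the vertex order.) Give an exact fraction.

[VAS]:[SKW] = -1/2

Work in coordinates with J = (0, 0), E = (1, 0), C = (0, 1), B = (4, 2).
1. A is the midpoint of CB ⇒ A = (2, 3/2)
2. V is the centroid of triangle EAJ ⇒ V = (1, 1/2)
3. L is the midpoint of CA ⇒ L = (1, 5/4)
4. S is the centroid of triangle LEC ⇒ S = (2/3, 3/4)
5. W is the intersection of line JA and line BE ⇒ W = (-8, -6)
6. K is the midpoint of LV ⇒ K = (1, 7/8)
2·[VAS] = 7/12, 2·[SKW] = -7/6
[VAS]:[SKW] = 7/12:-7/6 = -1/2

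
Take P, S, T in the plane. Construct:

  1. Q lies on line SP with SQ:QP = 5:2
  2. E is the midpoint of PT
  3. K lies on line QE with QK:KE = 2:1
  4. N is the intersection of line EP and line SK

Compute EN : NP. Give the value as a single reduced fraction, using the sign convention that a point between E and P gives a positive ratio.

EN:NP = 5/14

Set P = (0, 0), S = (1, 0), T = (0, 1); any affine frame gives the same invariant.
1. Q lies on line SP with SQ:QP = 5:2 ⇒ Q = (2/7, 0)
2. E is the midpoint of PT ⇒ E = (0, 1/2)
3. K lies on line QE with QK:KE = 2:1 ⇒ K = (2/21, 1/3)
4. N is the intersection of line EP and line SK ⇒ N = (0, 7/19)
N = E + t·(P−E) with t = 5/19, so EN:NP = t:(1−t) = 5/19:14/19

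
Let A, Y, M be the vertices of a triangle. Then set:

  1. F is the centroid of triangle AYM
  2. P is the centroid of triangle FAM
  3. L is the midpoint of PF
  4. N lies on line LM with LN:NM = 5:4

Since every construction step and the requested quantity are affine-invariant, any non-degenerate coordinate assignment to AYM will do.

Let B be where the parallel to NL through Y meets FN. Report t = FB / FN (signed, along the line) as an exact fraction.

t = -6

Choose coordinates A = (0, 0), Y = (1, 0), M = (0, 1).
1. F is the centroid of triangle AYM ⇒ F = (1/3, 1/3)
2. P is the centroid of triangle FAM ⇒ P = (1/9, 4/9)
3. L is the midpoint of PF ⇒ L = (2/9, 7/18)
4. N lies on line LM with LN:NM = 5:4 ⇒ N = (8/81, 59/81)
through Y parallel to NL: direction (10/81, -55/162); meets FN at B = (47/27, -55/27)
B = F + t·(N−F) with t = -6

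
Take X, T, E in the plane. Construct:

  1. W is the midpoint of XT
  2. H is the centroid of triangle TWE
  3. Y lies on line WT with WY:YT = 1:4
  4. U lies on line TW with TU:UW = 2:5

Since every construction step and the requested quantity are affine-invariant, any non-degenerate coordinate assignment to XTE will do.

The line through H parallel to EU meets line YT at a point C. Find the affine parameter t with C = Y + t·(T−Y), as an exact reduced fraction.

Work in coordinates with X = (0, 0), T = (1, 0), E = (0, 1).
1. W is the midpoint of XT ⇒ W = (1/2, 0)
2. H is the centroid of triangle TWE ⇒ H = (1/2, 1/3)
3. Y lies on line WT with WY:YT = 1:4 ⇒ Y = (3/5, 0)
4. U lies on line TW with TU:UW = 2:5 ⇒ U = (6/7, 0)
through H parallel to EU: direction (6/7, -1); meets YT at C = (11/14, 0)
C = Y + t·(T−Y) with t = 13/28

t = 13/28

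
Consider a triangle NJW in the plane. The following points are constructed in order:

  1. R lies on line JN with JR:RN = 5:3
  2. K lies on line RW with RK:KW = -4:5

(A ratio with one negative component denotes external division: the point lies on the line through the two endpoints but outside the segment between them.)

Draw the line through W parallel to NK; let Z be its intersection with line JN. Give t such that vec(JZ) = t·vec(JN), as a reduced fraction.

Assign N = (0, 0), J = (1, 0), W = (0, 1) — the answer is frame-independent, so this choice is without loss of generality.
1. R lies on line JN with JR:RN = 5:3 ⇒ R = (3/8, 0)
2. K lies on line RW with RK:KW = -4:5 ⇒ K = (15/8, -4)
through W parallel to NK: direction (15/8, -4); meets JN at Z = (15/32, 0)
Z = J + t·(N−J) with t = 17/32

t = 17/32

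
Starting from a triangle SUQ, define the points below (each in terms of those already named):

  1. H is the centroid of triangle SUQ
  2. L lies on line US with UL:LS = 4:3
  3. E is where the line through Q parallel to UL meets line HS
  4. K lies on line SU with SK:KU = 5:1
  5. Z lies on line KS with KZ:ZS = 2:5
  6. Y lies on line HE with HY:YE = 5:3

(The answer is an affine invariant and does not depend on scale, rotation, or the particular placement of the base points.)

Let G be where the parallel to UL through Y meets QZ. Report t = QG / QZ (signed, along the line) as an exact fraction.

t = 1/4

Assign S = (0, 0), U = (1, 0), Q = (0, 1) — the answer is frame-independent, so this choice is without loss of generality.
1. H is the centroid of triangle SUQ ⇒ H = (1/3, 1/3)
2. L lies on line US with UL:LS = 4:3 ⇒ L = (3/7, 0)
3. E is where the line through Q parallel to UL meets line HS ⇒ E = (1, 1)
4. K lies on line SU with SK:KU = 5:1 ⇒ K = (5/6, 0)
5. Z lies on line KS with KZ:ZS = 2:5 ⇒ Z = (25/42, 0)
6. Y lies on line HE with HY:YE = 5:3 ⇒ Y = (3/4, 3/4)
through Y parallel to UL: direction (-4/7, 0); meets QZ at G = (25/168, 3/4)
G = Q + t·(Z−Q) with t = 1/4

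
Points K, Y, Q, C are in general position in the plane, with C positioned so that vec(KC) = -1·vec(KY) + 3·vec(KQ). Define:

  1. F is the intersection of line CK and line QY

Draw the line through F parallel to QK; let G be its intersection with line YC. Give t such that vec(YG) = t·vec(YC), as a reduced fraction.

t = 3/4

Assign K = (0, 0), Y = (1, 0), Q = (0, 1), C = (-1, 3) — the answer is frame-independent, so this choice is without loss of generality.
1. F is the intersection of line CK and line QY ⇒ F = (-1/2, 3/2)
through F parallel to QK: direction (0, -1); meets YC at G = (-1/2, 9/4)
G = Y + t·(C−Y) with t = 3/4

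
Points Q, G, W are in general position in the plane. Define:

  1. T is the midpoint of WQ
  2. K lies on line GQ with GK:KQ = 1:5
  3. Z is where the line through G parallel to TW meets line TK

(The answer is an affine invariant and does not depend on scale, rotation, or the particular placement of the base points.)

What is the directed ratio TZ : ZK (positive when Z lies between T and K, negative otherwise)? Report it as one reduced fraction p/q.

TZ:ZK = -6

Work in coordinates with Q = (0, 0), G = (1, 0), W = (0, 1).
1. T is the midpoint of WQ ⇒ T = (0, 1/2)
2. K lies on line GQ with GK:KQ = 1:5 ⇒ K = (5/6, 0)
3. Z is where the line through G parallel to TW meets line TK ⇒ Z = (1, -1/10)
Z = T + t·(K−T) with t = 6/5, so TZ:ZK = t:(1−t) = 6/5:-1/5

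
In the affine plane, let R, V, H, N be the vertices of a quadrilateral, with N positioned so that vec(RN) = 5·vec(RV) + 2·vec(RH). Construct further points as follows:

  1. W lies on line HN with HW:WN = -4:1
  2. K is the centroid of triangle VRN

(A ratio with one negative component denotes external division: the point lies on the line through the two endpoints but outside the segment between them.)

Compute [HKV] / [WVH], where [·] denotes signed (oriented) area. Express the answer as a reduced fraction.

Set R = (0, 0), V = (1, 0), H = (0, 1), N = (5, 2); any affine frame gives the same invariant.
1. W lies on line HN with HW:WN = -4:1 ⇒ W = (20/3, 7/3)
2. K is the centroid of triangle VRN ⇒ K = (2, 2/3)
2·[HKV] = -5/3, 2·[WVH] = -8
[HKV]:[WVH] = -5/3:-8 = 5/24

[HKV]:[WVH] = 5/24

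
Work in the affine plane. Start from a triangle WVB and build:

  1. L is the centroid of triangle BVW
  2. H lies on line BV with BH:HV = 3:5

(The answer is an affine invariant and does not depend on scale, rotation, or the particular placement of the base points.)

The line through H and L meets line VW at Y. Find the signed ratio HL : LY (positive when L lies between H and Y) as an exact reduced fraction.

Choose coordinates W = (0, 0), V = (1, 0), B = (0, 1).
1. L is the centroid of triangle BVW ⇒ L = (1/3, 1/3)
2. H lies on line BV with BH:HV = 3:5 ⇒ H = (3/8, 5/8)
line HL meets VW at Y = (2/7, 0)
L = H + t·(Y−H) with t = 7/15, so HL:LY = 7/15:8/15

HL:LY = 7/8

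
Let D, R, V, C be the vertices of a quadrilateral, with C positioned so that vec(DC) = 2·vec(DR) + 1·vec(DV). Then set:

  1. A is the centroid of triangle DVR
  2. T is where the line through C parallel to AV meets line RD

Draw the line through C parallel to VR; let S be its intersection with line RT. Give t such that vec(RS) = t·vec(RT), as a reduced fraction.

t = 4/3

Choose coordinates D = (0, 0), R = (1, 0), V = (0, 1), C = (2, 1).
1. A is the centroid of triangle DVR ⇒ A = (1/3, 1/3)
2. T is where the line through C parallel to AV meets line RD ⇒ T = (5/2, 0)
through C parallel to VR: direction (1, -1); meets RT at S = (3, 0)
S = R + t·(T−R) with t = 4/3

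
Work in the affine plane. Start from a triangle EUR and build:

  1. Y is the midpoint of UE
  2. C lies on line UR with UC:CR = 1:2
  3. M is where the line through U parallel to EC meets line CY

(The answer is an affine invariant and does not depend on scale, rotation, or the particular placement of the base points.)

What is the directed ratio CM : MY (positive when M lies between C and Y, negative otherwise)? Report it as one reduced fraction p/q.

Work in coordinates with E = (0, 0), U = (1, 0), R = (0, 1).
1. Y is the midpoint of UE ⇒ Y = (1/2, 0)
2. C lies on line UR with UC:CR = 1:2 ⇒ C = (2/3, 1/3)
3. M is where the line through U parallel to EC meets line CY ⇒ M = (1/3, -1/3)
M = C + t·(Y−C) with t = 2, so CM:MY = t:(1−t) = 2:-1

CM:MY = -2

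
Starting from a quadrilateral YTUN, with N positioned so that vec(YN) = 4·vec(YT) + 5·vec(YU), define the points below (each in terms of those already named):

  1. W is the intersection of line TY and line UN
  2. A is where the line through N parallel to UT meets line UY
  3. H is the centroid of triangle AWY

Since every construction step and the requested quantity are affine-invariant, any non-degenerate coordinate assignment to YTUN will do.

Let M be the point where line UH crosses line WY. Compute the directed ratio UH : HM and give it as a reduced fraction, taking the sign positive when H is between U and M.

UH:HM = -2/3

Set Y = (0, 0), T = (1, 0), U = (0, 1), N = (4, 5); any affine frame gives the same invariant.
1. W is the intersection of line TY and line UN ⇒ W = (-1, 0)
2. A is where the line through N parallel to UT meets line UY ⇒ A = (0, 9)
3. H is the centroid of triangle AWY ⇒ H = (-1/3, 3)
line UH meets WY at M = (1/6, 0)
H = U + t·(M−U) with t = -2, so UH:HM = -2:3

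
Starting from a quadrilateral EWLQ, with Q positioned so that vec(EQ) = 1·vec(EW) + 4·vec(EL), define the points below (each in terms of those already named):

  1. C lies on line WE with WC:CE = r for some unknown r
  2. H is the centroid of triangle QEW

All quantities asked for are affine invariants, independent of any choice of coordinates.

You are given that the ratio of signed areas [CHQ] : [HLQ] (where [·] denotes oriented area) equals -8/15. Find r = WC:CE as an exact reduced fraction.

r = 5

Assign E = (0, 0), W = (1, 0), L = (0, 1), Q = (1, 4) — the answer is frame-independent, so this choice is without loss of generality.
1. With WC:CE = r, write λ = r/(r+1) so C = W + λ·(E−W); C is affine-linear in λ
2. H is the centroid of triangle QEW ⇒ H = (2/3, 4/3)
Every point depending on C is an affine combination of C and λ-independent points, so each such coordinate is linear in λ; the λ² term in each signed area is a multiple of (E−W)×(E−W) = 0, so 2·[CHQ] and 2·[HLQ] are each linear in λ. Evaluating at λ=0 and λ=1:
  2·[CHQ] = 8/3·λ − 4/3,   2·[HLQ] = -5/3
So [CHQ]:[HLQ] = (8/3·λ − 4/3) / (-5/3). Setting this equal to -8/15:
  8/3·λ − 4/3 = -8/15·(-5/3)  ⇒  λ = 5/6
Then r = λ/(1−λ) = (5/6)/(1/6) = 5. Check: with r = 5, C = (1/6, 0) and [CHQ]:[HLQ] = -8/15 as required.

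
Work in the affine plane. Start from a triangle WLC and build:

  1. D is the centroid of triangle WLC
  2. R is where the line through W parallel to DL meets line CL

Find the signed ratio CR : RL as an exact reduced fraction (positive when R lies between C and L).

Assign W = (0, 0), L = (1, 0), C = (0, 1) — the answer is frame-independent, so this choice is without loss of generality.
1. D is the centroid of triangle WLC ⇒ D = (1/3, 1/3)
2. R is where the line through W parallel to DL meets line CL ⇒ R = (2, -1)
R = C + t·(L−C) with t = 2, so CR:RL = t:(1−t) = 2:-1

CR:RL = -2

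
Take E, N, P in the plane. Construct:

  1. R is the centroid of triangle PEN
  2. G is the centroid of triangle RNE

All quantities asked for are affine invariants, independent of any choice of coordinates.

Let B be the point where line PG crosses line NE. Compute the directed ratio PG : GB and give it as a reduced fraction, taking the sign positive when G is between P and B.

PG:GB = 8

Choose coordinates E = (0, 0), N = (1, 0), P = (0, 1).
1. R is the centroid of triangle PEN ⇒ R = (1/3, 1/3)
2. G is the centroid of triangle RNE ⇒ G = (4/9, 1/9)
line PG meets NE at B = (1/2, 0)
G = P + t·(B−P) with t = 8/9, so PG:GB = 8/9:1/9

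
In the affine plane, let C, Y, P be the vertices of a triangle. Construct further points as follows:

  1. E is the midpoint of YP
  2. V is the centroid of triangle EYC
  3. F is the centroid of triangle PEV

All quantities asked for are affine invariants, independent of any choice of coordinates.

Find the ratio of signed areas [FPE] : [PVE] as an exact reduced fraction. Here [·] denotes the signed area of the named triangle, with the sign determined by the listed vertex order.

[FPE]:[PVE] = -1/3

Set C = (0, 0), Y = (1, 0), P = (0, 1); any affine frame gives the same invariant.
1. E is the midpoint of YP ⇒ E = (1/2, 1/2)
2. V is the centroid of triangle EYC ⇒ V = (1/2, 1/6)
3. F is the centroid of triangle PEV ⇒ F = (1/3, 5/9)
2·[FPE] = -1/18, 2·[PVE] = 1/6
[FPE]:[PVE] = -1/18:1/6 = -1/3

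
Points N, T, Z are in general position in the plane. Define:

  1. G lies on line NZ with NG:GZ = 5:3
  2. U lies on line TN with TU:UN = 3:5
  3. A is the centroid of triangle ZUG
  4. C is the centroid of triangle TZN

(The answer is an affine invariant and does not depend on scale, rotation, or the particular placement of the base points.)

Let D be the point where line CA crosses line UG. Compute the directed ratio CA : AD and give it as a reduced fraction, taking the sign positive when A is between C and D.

CA:AD = -2/3

Work in coordinates with N = (0, 0), T = (1, 0), Z = (0, 1).
1. G lies on line NZ with NG:GZ = 5:3 ⇒ G = (0, 5/8)
2. U lies on line TN with TU:UN = 3:5 ⇒ U = (5/8, 0)
3. A is the centroid of triangle ZUG ⇒ A = (5/24, 13/24)
4. C is the centroid of triangle TZN ⇒ C = (1/3, 1/3)
line CA meets UG at D = (19/48, 11/48)
A = C + t·(D−C) with t = -2, so CA:AD = -2:3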